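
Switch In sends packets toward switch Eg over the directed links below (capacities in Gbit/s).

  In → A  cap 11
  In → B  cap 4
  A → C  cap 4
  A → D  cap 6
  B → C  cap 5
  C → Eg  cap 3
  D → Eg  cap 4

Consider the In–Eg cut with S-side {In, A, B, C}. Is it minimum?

No — its capacity is 9, but the minimum cut has capacity 7.

Given cut capacity: 6 + 3 = 9.
Augment In→A→C→Eg: bottleneck 3, flow now 3.
Augment In→A→D→Eg: bottleneck 4, flow now 7.
No augmenting path remains; maximum flow = 7.
In the residual graph, reachable from In: {In, A, B, C, D}.
Min-cut edges: C→Eg (3), D→Eg (4); capacity 3 + 4 = 7.
Cut capacity 9 exceeds the max flow 7, so it is not minimum.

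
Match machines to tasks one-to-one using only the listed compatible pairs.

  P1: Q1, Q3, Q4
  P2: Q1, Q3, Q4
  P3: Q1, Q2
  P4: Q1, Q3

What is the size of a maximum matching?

Unit-capacity flow: source→left, listed edges, right→sink; max matching = max flow.
Augmenting path P1→Q1 (+1); matched 1.
Augmenting path P2→Q3 (+1); matched 2.
Augmenting path P3→Q2 (+1); matched 3.
Augmenting path P4→Q1→P1→Q4 (+1); matched 4.
No augmenting path remains; maximum matching = 4.
König certificate: {P1, P2, P3, P4} is a vertex cover of size 4 (every listed pair touches it), so no matching can be larger.

4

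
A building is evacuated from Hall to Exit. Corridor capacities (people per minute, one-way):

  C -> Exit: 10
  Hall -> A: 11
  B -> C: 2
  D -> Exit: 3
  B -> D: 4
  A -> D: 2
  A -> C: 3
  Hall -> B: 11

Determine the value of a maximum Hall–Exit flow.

8

Augment Hall→A→C→Exit: bottleneck 3, flow now 3.
Augment Hall→A→D→Exit: bottleneck 2, flow now 5.
Augment Hall→B→C→Exit: bottleneck 2, flow now 7.
Augment Hall→B→D→Exit: bottleneck 1, flow now 8.
No augmenting path remains; maximum flow = 8.
In the residual graph, reachable from Hall: {Hall, A, B, D}.
Min-cut edges: A→C (3), B→C (2), D→Exit (3); capacity 3 + 2 + 3 = 8.
This cut is saturated, so no flow can exceed 8.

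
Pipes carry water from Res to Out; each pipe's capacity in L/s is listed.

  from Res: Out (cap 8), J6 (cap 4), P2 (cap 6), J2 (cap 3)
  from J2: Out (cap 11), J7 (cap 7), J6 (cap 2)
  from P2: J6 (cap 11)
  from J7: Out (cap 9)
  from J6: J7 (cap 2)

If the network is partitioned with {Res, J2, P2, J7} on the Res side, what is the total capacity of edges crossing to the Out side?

45

Edges leaving {Res, J2, P2, J7}: Res→J6 (4), Res→Out (8), J2→J6 (2), J2→Out (11), P2→J6 (11), J7→Out (9).
Cut capacity = 4 + 8 + 2 + 11 + 11 + 9 = 45.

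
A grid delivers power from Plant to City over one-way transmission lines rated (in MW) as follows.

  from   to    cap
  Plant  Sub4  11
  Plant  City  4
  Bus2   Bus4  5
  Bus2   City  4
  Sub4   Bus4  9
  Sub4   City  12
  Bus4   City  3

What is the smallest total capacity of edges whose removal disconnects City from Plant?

15

Augment Plant→City: bottleneck 4, flow now 4.
Augment Plant→Sub4→City: bottleneck 11, flow now 15.
No augmenting path remains; maximum flow = 15.
By max-flow min-cut, the minimum cut capacity equals the max flow.
In the residual graph, reachable from Plant: {Plant}.
Min-cut edges: Plant→Sub4 (11), Plant→City (4); capacity 11 + 4 = 15.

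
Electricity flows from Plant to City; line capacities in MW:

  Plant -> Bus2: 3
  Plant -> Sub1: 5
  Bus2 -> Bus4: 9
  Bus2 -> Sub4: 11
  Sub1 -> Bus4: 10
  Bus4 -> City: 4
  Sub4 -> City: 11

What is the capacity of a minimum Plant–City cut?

Augment Plant→Bus2→Bus4→City: bottleneck 3, flow now 3.
Augment Plant→Sub1→Bus4→City: bottleneck 1, flow now 4.
Augment Plant→Sub1→Bus4→Bus2→Sub4→City: bottleneck 3, flow now 7. (uses reverse residual edge)
No augmenting path remains; maximum flow = 7.
By max-flow min-cut, the minimum cut capacity equals the max flow.
In the residual graph, reachable from Plant: {Plant, Sub1, Bus4}.
Min-cut edges: Plant→Bus2 (3), Bus4→City (4); capacity 3 + 4 = 7.

7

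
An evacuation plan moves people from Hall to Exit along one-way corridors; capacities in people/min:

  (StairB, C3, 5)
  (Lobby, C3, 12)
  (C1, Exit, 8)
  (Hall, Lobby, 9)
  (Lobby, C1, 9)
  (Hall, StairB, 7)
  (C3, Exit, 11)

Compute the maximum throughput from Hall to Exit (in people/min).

Augment Hall→StairB→C3→Exit: bottleneck 5, flow now 5.
Augment Hall→Lobby→C3→Exit: bottleneck 6, flow now 11.
Augment Hall→Lobby→C1→Exit: bottleneck 3, flow now 14.
No augmenting path remains; maximum flow = 14.
In the residual graph, reachable from Hall: {Hall, StairB}.
Min-cut edges: Hall→Lobby (9), StairB→C3 (5); capacity 9 + 5 = 14.
This cut is saturated, so no flow can exceed 14.

14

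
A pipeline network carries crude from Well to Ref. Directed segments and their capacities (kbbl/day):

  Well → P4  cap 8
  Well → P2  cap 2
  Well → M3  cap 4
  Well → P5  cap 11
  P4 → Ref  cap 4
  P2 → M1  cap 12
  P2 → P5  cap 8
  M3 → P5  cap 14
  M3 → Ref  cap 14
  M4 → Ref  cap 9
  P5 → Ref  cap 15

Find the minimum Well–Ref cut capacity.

21

Augment Well→P4→Ref: bottleneck 4, flow now 4.
Augment Well→M3→Ref: bottleneck 4, flow now 8.
Augment Well→P5→Ref: bottleneck 11, flow now 19.
Augment Well→P2→P5→Ref: bottleneck 2, flow now 21.
No augmenting path remains; maximum flow = 21.
By max-flow min-cut, the minimum cut capacity equals the max flow.
In the residual graph, reachable from Well: {Well, P4}.
Min-cut edges: Well→P2 (2), Well→M3 (4), Well→P5 (11), P4→Ref (4); capacity 2 + 4 + 11 + 4 = 21.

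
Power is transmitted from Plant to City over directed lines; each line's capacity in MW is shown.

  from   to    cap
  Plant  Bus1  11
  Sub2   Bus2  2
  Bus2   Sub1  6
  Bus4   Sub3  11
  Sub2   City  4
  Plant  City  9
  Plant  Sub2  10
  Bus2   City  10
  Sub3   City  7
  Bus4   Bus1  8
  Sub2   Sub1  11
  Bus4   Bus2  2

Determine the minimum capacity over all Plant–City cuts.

Augment Plant→City: bottleneck 9, flow now 9.
Augment Plant→Sub2→City: bottleneck 4, flow now 13.
Augment Plant→Sub2→Bus2→City: bottleneck 2, flow now 15.
No augmenting path remains; maximum flow = 15.
By max-flow min-cut, the minimum cut capacity equals the max flow.
In the residual graph, reachable from Plant: {Plant, Sub2, Bus1, Sub1}.
Min-cut edges: Plant→City (9), Sub2→Bus2 (2), Sub2→City (4); capacity 9 + 2 + 4 = 15.

15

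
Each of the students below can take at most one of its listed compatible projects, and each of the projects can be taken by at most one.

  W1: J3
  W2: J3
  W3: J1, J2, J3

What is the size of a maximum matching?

Unit-capacity flow: source→left, listed edges, right→sink; max matching = max flow.
Augmenting path W1→J3 (+1); matched 1.
Augmenting path W3→J1 (+1); matched 2.
No augmenting path remains; maximum matching = 2.
König certificate: {W3, J3} is a vertex cover of size 2 (every listed pair touches it), so no matching can be larger.

2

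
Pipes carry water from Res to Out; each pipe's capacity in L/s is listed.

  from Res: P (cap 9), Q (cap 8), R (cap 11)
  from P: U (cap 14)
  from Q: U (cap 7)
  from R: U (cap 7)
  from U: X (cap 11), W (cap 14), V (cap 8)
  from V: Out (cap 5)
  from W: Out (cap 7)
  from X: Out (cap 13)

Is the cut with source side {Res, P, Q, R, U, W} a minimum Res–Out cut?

Given cut capacity: 8 + 11 + 7 = 26.
Augment Res→P→U→V→Out: bottleneck 5, flow now 5.
Augment Res→P→U→W→Out: bottleneck 4, flow now 9.
Augment Res→Q→U→W→Out: bottleneck 3, flow now 12.
Augment Res→Q→U→X→Out: bottleneck 4, flow now 16.
Augment Res→R→U→X→Out: bottleneck 7, flow now 23.
No augmenting path remains; maximum flow = 23.
In the residual graph, reachable from Res: {Res, Q, R}.
Min-cut edges: Res→P (9), Q→U (7), R→U (7); capacity 9 + 7 + 7 = 23.
Cut capacity 26 exceeds the max flow 23, so it is not minimum.

No — its capacity is 26, but the minimum cut has capacity 23.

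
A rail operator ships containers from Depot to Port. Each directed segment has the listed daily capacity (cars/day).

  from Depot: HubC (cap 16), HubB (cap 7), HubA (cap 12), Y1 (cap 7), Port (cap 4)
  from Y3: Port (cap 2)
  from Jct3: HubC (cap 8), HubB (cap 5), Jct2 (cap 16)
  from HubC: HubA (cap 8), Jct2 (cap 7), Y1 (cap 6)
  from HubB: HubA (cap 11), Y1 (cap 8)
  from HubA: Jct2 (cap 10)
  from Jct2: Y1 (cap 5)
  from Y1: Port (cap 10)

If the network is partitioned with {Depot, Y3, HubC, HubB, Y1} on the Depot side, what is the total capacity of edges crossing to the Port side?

54

Edges leaving {Depot, Y3, HubC, HubB, Y1}: Depot→HubA (12), Depot→Port (4), Y3→Port (2), HubC→HubA (8), HubC→Jct2 (7), HubB→HubA (11), Y1→Port (10).
Cut capacity = 12 + 4 + 2 + 8 + 7 + 11 + 10 = 54.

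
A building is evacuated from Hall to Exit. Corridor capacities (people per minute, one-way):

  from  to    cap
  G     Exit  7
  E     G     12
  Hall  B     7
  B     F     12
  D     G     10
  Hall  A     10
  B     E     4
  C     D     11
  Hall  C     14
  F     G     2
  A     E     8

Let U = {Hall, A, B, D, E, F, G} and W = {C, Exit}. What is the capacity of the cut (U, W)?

21

Edges leaving {Hall, A, B, D, E, F, G}: Hall→C (14), G→Exit (7).
Cut capacity = 14 + 7 = 21.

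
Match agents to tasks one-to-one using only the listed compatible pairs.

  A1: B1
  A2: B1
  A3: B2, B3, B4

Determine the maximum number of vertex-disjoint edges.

Unit-capacity flow: source→left, listed edges, right→sink; max matching = max flow.
Augmenting path A1→B1 (+1); matched 1.
Augmenting path A3→B2 (+1); matched 2.
No augmenting path remains; maximum matching = 2.
König certificate: {A3, B1} is a vertex cover of size 2 (every listed pair touches it), so no matching can be larger.

2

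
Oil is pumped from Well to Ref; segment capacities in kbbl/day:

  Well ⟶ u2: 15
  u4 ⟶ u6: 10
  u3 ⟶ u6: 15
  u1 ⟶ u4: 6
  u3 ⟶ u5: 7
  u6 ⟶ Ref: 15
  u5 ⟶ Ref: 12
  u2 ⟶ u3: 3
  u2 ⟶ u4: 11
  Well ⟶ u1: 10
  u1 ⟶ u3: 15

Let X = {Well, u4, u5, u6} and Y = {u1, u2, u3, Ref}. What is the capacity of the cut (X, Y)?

52

Edges leaving {Well, u4, u5, u6}: Well→u1 (10), Well→u2 (15), u5→Ref (12), u6→Ref (15).
Cut capacity = 10 + 15 + 12 + 15 = 52.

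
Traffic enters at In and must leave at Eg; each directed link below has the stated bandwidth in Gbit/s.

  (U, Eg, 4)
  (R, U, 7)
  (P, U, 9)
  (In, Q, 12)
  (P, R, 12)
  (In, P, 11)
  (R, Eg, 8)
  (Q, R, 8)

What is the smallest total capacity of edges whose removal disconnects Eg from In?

Augment In→P→R→Eg: bottleneck 8, flow now 8.
Augment In→P→U→Eg: bottleneck 3, flow now 11.
Augment In→Q→R→U→Eg: bottleneck 1, flow now 12.
No augmenting path remains; maximum flow = 12.
By max-flow min-cut, the minimum cut capacity equals the max flow.
In the residual graph, reachable from In: {In, P, Q, R, U}.
Min-cut edges: R→Eg (8), U→Eg (4); capacity 8 + 4 = 12.

12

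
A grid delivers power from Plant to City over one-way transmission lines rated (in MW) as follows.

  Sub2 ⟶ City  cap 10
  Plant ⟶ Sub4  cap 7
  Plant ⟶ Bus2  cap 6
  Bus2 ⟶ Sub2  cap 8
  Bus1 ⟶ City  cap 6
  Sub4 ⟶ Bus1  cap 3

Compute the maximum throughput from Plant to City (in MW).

Augment Plant→Bus2→Sub2→City: bottleneck 6, flow now 6.
Augment Plant→Sub4→Bus1→City: bottleneck 3, flow now 9.
No augmenting path remains; maximum flow = 9.
In the residual graph, reachable from Plant: {Plant, Sub4}.
Min-cut edges: Plant→Bus2 (6), Sub4→Bus1 (3); capacity 6 + 3 = 9.
This cut is saturated, so no flow can exceed 9.

9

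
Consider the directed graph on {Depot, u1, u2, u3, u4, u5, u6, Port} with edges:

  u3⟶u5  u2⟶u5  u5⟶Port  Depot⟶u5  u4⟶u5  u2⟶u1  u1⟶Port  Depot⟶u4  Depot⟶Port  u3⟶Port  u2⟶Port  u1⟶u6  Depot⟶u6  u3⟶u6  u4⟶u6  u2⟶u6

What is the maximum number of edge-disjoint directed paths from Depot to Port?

Assign every edge capacity 1; by Menger, the answer equals the max flow.
Path Depot→Port (+1); total 1.
Path Depot→u5→Port (+1); total 2.
No residual Depot→Port path; max flow = 2.
Certifying cut of size 2: {Depot→Port, u5→Port}.

2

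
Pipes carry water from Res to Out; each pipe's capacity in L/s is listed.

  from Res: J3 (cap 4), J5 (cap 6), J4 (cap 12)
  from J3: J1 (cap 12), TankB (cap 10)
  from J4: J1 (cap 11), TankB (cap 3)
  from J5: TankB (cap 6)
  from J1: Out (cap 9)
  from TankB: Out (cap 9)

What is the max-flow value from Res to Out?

18

Augment Res→J3→J1→Out: bottleneck 4, flow now 4.
Augment Res→J4→J1→Out: bottleneck 5, flow now 9.
Augment Res→J4→TankB→Out: bottleneck 3, flow now 12.
Augment Res→J5→TankB→Out: bottleneck 6, flow now 18.
No augmenting path remains; maximum flow = 18.
In the residual graph, reachable from Res: {Res, J3, J4, J5, J1, TankB}.
Min-cut edges: J1→Out (9), TankB→Out (9); capacity 9 + 9 = 18.
This cut is saturated, so no flow can exceed 18.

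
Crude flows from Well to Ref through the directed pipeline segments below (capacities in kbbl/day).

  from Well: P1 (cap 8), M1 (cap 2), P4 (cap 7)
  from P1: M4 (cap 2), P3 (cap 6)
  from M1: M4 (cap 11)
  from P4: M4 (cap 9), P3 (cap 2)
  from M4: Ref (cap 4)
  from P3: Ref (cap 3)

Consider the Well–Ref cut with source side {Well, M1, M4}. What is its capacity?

Edges leaving {Well, M1, M4}: Well→P1 (8), Well→P4 (7), M4→Ref (4).
Cut capacity = 8 + 7 + 4 = 19.

19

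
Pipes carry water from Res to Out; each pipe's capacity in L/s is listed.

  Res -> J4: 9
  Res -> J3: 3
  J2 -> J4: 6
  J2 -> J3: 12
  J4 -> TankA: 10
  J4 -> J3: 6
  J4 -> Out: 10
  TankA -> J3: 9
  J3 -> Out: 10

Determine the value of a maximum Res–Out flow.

Augment Res→J4→Out: bottleneck 9, flow now 9.
Augment Res→J3→Out: bottleneck 3, flow now 12.
No augmenting path remains; maximum flow = 12.
In the residual graph, reachable from Res: {Res}.
Min-cut edges: Res→J4 (9), Res→J3 (3); capacity 9 + 3 = 12.
This cut is saturated, so no flow can exceed 12.

12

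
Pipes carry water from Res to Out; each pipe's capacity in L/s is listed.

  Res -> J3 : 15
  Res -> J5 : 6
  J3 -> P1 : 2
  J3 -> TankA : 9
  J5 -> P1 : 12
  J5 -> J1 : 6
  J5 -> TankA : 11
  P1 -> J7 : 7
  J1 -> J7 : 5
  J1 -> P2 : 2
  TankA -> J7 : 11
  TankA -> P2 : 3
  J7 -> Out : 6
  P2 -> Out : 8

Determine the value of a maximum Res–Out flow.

Augment Res→J3→P1→J7→Out: bottleneck 2, flow now 2.
Augment Res→J3→TankA→J7→Out: bottleneck 4, flow now 6.
Augment Res→J3→TankA→P2→Out: bottleneck 3, flow now 9.
Augment Res→J5→J1→P2→Out: bottleneck 2, flow now 11.
No augmenting path remains; maximum flow = 11.
In the residual graph, reachable from Res: {Res, J3, J5, P1, J1, TankA, J7}.
Min-cut edges: J1→P2 (2), TankA→P2 (3), J7→Out (6); capacity 2 + 3 + 6 = 11.
This cut is saturated, so no flow can exceed 11.

11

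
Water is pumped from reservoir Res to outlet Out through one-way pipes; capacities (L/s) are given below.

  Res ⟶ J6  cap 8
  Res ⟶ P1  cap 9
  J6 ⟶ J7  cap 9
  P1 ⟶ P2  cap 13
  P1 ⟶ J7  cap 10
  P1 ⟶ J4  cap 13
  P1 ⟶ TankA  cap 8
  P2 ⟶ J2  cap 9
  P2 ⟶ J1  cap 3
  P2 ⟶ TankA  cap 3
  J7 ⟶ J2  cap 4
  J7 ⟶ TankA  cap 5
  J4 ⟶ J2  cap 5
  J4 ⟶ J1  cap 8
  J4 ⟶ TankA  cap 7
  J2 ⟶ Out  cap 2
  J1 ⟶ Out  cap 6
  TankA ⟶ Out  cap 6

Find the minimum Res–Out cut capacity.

14

Augment Res→P1→TankA→Out: bottleneck 6, flow now 6.
Augment Res→J6→J7→J2→Out: bottleneck 2, flow now 8.
Augment Res→P1→P2→J1→Out: bottleneck 3, flow now 11.
Augment Res→J6→J7→TankA→P1→J4→J1→Out: bottleneck 3, flow now 14. (uses reverse residual edge)
No augmenting path remains; maximum flow = 14.
By max-flow min-cut, the minimum cut capacity equals the max flow.
In the residual graph, reachable from Res: {Res, J6, P1, P2, J7, J4, J2, J1, TankA}.
Min-cut edges: J2→Out (2), J1→Out (6), TankA→Out (6); capacity 2 + 6 + 6 = 14.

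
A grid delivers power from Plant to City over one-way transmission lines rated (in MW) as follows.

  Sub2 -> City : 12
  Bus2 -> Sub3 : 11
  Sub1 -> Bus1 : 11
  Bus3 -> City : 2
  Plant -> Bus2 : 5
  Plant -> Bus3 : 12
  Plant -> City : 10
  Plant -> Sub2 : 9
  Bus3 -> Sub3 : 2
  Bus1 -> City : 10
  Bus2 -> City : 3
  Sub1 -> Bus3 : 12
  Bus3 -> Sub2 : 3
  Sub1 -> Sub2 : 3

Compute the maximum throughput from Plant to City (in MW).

Augment Plant→City: bottleneck 10, flow now 10.
Augment Plant→Bus3→City: bottleneck 2, flow now 12.
Augment Plant→Sub2→City: bottleneck 9, flow now 21.
Augment Plant→Bus2→City: bottleneck 3, flow now 24.
Augment Plant→Bus3→Sub2→City: bottleneck 3, flow now 27.
No augmenting path remains; maximum flow = 27.
In the residual graph, reachable from Plant: {Plant, Bus3, Bus2, Sub3}.
Min-cut edges: Plant→Sub2 (9), Plant→City (10), Bus3→Sub2 (3), Bus3→City (2), Bus2→City (3); capacity 9 + 10 + 3 + 2 + 3 = 27.
This cut is saturated, so no flow can exceed 27.

27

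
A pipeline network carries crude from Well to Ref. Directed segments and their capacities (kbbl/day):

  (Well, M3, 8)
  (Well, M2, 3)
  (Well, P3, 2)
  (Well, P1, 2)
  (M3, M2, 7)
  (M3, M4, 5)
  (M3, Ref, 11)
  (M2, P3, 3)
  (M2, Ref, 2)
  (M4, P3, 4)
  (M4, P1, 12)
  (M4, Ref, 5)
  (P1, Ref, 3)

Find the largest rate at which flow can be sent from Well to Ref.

Augment Well→M3→Ref: bottleneck 8, flow now 8.
Augment Well→M2→Ref: bottleneck 2, flow now 10.
Augment Well→P1→Ref: bottleneck 2, flow now 12.
No augmenting path remains; maximum flow = 12.
In the residual graph, reachable from Well: {Well, M2, P3}.
Min-cut edges: Well→M3 (8), Well→P1 (2), M2→Ref (2); capacity 8 + 2 + 2 = 12.
This cut is saturated, so no flow can exceed 12.

12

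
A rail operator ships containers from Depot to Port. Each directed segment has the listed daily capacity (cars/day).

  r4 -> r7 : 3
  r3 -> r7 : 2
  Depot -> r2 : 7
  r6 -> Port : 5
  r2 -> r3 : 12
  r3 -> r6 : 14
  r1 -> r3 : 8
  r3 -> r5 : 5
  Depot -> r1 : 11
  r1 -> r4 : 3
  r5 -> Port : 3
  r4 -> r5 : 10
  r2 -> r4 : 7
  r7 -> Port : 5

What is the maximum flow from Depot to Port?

Augment Depot→r1→r3→r5→Port: bottleneck 3, flow now 3.
Augment Depot→r1→r3→r6→Port: bottleneck 5, flow now 8.
Augment Depot→r1→r4→r7→Port: bottleneck 3, flow now 11.
Augment Depot→r2→r3→r7→Port: bottleneck 2, flow now 13.
No augmenting path remains; maximum flow = 13.
In the residual graph, reachable from Depot: {Depot, r1, r2, r3, r4, r5, r6}.
Min-cut edges: r3→r7 (2), r4→r7 (3), r5→Port (3), r6→Port (5); capacity 2 + 3 + 3 + 5 = 13.
This cut is saturated, so no flow can exceed 13.

13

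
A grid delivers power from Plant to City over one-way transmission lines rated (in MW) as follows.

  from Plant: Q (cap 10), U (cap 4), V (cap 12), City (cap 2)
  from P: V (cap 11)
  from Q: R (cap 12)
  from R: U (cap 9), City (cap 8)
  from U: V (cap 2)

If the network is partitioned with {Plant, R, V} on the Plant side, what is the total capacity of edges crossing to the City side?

33

Edges leaving {Plant, R, V}: Plant→Q (10), Plant→U (4), Plant→City (2), R→U (9), R→City (8).
Cut capacity = 10 + 4 + 2 + 9 + 8 = 33.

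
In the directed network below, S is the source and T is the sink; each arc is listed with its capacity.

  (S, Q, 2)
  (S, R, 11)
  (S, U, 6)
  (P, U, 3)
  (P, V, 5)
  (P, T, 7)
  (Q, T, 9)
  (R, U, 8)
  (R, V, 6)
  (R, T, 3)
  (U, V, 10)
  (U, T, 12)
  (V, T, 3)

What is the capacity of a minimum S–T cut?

19

Augment S→Q→T: bottleneck 2, flow now 2.
Augment S→R→T: bottleneck 3, flow now 5.
Augment S→U→T: bottleneck 6, flow now 11.
Augment S→R→U→T: bottleneck 6, flow now 17.
Augment S→R→V→T: bottleneck 2, flow now 19.
No augmenting path remains; maximum flow = 19.
By max-flow min-cut, the minimum cut capacity equals the max flow.
In the residual graph, reachable from S: {S}.
Min-cut edges: S→Q (2), S→R (11), S→U (6); capacity 2 + 11 + 6 = 19.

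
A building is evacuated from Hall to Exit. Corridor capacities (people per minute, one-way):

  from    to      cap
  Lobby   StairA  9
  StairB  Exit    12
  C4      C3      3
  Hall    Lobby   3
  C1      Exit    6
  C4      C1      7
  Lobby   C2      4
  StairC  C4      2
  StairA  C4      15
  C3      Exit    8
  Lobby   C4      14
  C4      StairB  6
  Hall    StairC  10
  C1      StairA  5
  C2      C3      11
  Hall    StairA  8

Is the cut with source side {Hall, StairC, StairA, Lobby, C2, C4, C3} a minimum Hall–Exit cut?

Given cut capacity: 6 + 7 + 8 = 21.
Augment Hall→StairC→C4→StairB→Exit: bottleneck 2, flow now 2.
Augment Hall→StairA→C4→StairB→Exit: bottleneck 4, flow now 6.
Augment Hall→StairA→C4→C1→Exit: bottleneck 4, flow now 10.
Augment Hall→Lobby→C2→C3→Exit: bottleneck 3, flow now 13.
No augmenting path remains; maximum flow = 13.
In the residual graph, reachable from Hall: {Hall, StairC}.
Min-cut edges: Hall→StairA (8), Hall→Lobby (3), StairC→C4 (2); capacity 8 + 3 + 2 = 13.
Cut capacity 21 exceeds the max flow 13, so it is not minimum.

No — its capacity is 21, but the minimum cut has capacity 13.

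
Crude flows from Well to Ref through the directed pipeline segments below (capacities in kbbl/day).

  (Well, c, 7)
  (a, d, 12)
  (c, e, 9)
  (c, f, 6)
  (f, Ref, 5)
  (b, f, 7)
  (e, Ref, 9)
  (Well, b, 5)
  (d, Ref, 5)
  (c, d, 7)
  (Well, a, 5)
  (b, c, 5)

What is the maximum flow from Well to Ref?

Augment Well→a→d→Ref: bottleneck 5, flow now 5.
Augment Well→b→f→Ref: bottleneck 5, flow now 10.
Augment Well→c→e→Ref: bottleneck 7, flow now 17.
No augmenting path remains; maximum flow = 17.
In the residual graph, reachable from Well: {Well}.
Min-cut edges: Well→a (5), Well→b (5), Well→c (7); capacity 5 + 5 + 7 = 17.
This cut is saturated, so no flow can exceed 17.

17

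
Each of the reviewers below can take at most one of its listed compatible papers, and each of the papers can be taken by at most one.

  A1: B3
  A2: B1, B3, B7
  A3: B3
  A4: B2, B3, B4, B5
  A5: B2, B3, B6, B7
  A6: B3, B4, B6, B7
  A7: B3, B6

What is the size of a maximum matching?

6

Unit-capacity flow: source→left, listed edges, right→sink; max matching = max flow.
Augmenting path A1→B3 (+1); matched 1.
Augmenting path A2→B1 (+1); matched 2.
Augmenting path A4→B2 (+1); matched 3.
Augmenting path A5→B6 (+1); matched 4.
Augmenting path A6→B4 (+1); matched 5.
Augmenting path A7→B6→A5→B7 (+1); matched 6.
No augmenting path remains; maximum matching = 6.
König certificate: {A2, A4, A5, A6, A7, B3} is a vertex cover of size 6 (every listed pair touches it), so no matching can be larger.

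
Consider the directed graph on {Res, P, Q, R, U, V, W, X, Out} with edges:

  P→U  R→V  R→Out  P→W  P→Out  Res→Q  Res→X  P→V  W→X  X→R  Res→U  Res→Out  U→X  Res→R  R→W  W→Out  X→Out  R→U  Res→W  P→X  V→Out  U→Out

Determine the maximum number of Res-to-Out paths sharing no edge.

5

Assign every edge capacity 1; by Menger, the answer equals the max flow.
Path Res→Out (+1); total 1.
Path Res→R→Out (+1); total 2.
Path Res→U→Out (+1); total 3.
Path Res→W→Out (+1); total 4.
Path Res→X→Out (+1); total 5.
No residual Res→Out path; max flow = 5.
Certifying cut of size 5: {Res→Out, Res→R, Res→U, Res→W, Res→X}.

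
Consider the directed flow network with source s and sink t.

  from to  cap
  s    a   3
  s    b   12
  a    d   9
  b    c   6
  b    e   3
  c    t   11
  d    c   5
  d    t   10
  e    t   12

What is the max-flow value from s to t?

12

Augment s→a→d→t: bottleneck 3, flow now 3.
Augment s→b→c→t: bottleneck 6, flow now 9.
Augment s→b→e→t: bottleneck 3, flow now 12.
No augmenting path remains; maximum flow = 12.
In the residual graph, reachable from s: {s, b}.
Min-cut edges: s→a (3), b→c (6), b→e (3); capacity 3 + 6 + 3 = 12.
This cut is saturated, so no flow can exceed 12.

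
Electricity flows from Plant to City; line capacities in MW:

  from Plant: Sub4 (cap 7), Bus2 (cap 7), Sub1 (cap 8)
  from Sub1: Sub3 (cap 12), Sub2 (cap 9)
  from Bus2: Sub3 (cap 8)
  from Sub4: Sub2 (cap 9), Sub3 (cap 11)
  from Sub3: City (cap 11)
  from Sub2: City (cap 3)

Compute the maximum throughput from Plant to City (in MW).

Augment Plant→Sub1→Sub3→City: bottleneck 8, flow now 8.
Augment Plant→Bus2→Sub3→City: bottleneck 3, flow now 11.
Augment Plant→Sub4→Sub2→City: bottleneck 3, flow now 14.
No augmenting path remains; maximum flow = 14.
In the residual graph, reachable from Plant: {Plant, Sub1, Bus2, Sub4, Sub3, Sub2}.
Min-cut edges: Sub3→City (11), Sub2→City (3); capacity 11 + 3 = 14.
This cut is saturated, so no flow can exceed 14.

14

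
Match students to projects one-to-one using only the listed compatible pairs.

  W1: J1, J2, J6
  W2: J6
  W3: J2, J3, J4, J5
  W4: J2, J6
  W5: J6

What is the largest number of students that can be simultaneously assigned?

Unit-capacity flow: source→left, listed edges, right→sink; max matching = max flow.
Augmenting path W1→J1 (+1); matched 1.
Augmenting path W2→J6 (+1); matched 2.
Augmenting path W3→J2 (+1); matched 3.
Augmenting path W4→J2→W3→J3 (+1); matched 4.
No augmenting path remains; maximum matching = 4.
König certificate: {W1, W3, W4, J6} is a vertex cover of size 4 (every listed pair touches it), so no matching can be larger.

4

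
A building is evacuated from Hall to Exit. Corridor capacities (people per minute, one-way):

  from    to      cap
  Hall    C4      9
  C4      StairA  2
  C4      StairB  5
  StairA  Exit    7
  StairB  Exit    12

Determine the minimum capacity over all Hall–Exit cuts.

Augment Hall→C4→StairA→Exit: bottleneck 2, flow now 2.
Augment Hall→C4→StairB→Exit: bottleneck 5, flow now 7.
No augmenting path remains; maximum flow = 7.
By max-flow min-cut, the minimum cut capacity equals the max flow.
In the residual graph, reachable from Hall: {Hall, C4}.
Min-cut edges: C4→StairA (2), C4→StairB (5); capacity 2 + 5 = 7.

7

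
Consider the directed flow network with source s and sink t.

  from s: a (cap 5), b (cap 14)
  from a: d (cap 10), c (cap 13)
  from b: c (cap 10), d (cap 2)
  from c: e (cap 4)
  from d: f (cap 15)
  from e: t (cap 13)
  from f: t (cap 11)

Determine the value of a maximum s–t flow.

11

Augment s→a→c→e→t: bottleneck 4, flow now 4.
Augment s→a→d→f→t: bottleneck 1, flow now 5.
Augment s→b→d→f→t: bottleneck 2, flow now 7.
Augment s→b→c→a→d→f→t: bottleneck 4, flow now 11. (uses reverse residual edge)
No augmenting path remains; maximum flow = 11.
In the residual graph, reachable from s: {s, b, c}.
Min-cut edges: s→a (5), b→d (2), c→e (4); capacity 5 + 2 + 4 = 11.
This cut is saturated, so no flow can exceed 11.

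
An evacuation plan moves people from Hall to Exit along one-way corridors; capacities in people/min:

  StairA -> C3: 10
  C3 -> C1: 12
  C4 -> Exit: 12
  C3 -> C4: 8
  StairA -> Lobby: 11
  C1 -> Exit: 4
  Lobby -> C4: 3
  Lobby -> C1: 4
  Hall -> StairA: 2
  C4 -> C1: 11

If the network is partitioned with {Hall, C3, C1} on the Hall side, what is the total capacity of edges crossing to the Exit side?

Edges leaving {Hall, C3, C1}: Hall→StairA (2), C3→C4 (8), C1→Exit (4).
Cut capacity = 2 + 8 + 4 = 14.

14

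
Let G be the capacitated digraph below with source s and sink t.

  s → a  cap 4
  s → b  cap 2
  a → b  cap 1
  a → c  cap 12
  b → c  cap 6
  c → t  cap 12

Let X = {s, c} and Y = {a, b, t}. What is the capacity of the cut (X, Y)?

18

Edges leaving {s, c}: s→a (4), s→b (2), c→t (12).
Cut capacity = 4 + 2 + 12 = 18.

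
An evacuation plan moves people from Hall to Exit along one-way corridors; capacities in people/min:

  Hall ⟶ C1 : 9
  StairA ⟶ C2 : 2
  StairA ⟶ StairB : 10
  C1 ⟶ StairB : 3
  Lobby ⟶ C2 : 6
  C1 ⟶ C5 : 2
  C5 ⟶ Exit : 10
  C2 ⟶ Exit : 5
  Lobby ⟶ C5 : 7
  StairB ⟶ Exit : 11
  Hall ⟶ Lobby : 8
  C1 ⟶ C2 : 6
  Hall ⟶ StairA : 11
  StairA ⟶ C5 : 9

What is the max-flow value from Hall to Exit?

Augment Hall→Lobby→C2→Exit: bottleneck 5, flow now 5.
Augment Hall→Lobby→C5→Exit: bottleneck 3, flow now 8.
Augment Hall→StairA→C5→Exit: bottleneck 7, flow now 15.
Augment Hall→StairA→StairB→Exit: bottleneck 4, flow now 19.
Augment Hall→C1→StairB→Exit: bottleneck 3, flow now 22.
Augment Hall→C1→C5→StairA→StairB→Exit: bottleneck 2, flow now 24. (uses reverse residual edge)
Augment Hall→C1→C2→Lobby→C5→StairA→StairB→Exit: bottleneck 2, flow now 26. (uses reverse residual edge)
No augmenting path remains; maximum flow = 26.
In the residual graph, reachable from Hall: {Hall, Lobby, StairA, C1, C2, C5, StairB}.
Min-cut edges: C2→Exit (5), C5→Exit (10), StairB→Exit (11); capacity 5 + 10 + 11 = 26.
This cut is saturated, so no flow can exceed 26.

26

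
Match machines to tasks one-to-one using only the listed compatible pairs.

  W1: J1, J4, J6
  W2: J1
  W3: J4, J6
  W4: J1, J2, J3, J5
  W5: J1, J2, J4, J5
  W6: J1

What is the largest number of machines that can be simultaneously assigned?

5

Unit-capacity flow: source→left, listed edges, right→sink; max matching = max flow.
Augmenting path W1→J1 (+1); matched 1.
Augmenting path W3→J4 (+1); matched 2.
Augmenting path W4→J2 (+1); matched 3.
Augmenting path W5→J5 (+1); matched 4.
Augmenting path W2→J1→W1→J6 (+1); matched 5.
No augmenting path remains; maximum matching = 5.
König certificate: {W1, W3, W4, W5, J1} is a vertex cover of size 5 (every listed pair touches it), so no matching can be larger.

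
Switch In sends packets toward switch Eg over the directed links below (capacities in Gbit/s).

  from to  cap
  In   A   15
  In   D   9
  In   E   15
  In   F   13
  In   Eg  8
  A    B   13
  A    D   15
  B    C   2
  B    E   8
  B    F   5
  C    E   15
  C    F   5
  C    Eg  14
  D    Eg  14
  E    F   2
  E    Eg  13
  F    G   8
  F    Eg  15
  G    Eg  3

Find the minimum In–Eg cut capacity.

55

Augment In→Eg: bottleneck 8, flow now 8.
Augment In→D→Eg: bottleneck 9, flow now 17.
Augment In→E→Eg: bottleneck 13, flow now 30.
Augment In→F→Eg: bottleneck 13, flow now 43.
Augment In→A→D→Eg: bottleneck 5, flow now 48.
Augment In→E→F→Eg: bottleneck 2, flow now 50.
Augment In→A→B→C→Eg: bottleneck 2, flow now 52.
Augment In→A→B→F→G→Eg: bottleneck 3, flow now 55.
No augmenting path remains; maximum flow = 55.
By max-flow min-cut, the minimum cut capacity equals the max flow.
In the residual graph, reachable from In: {In, A, B, D, E, F, G}.
Min-cut edges: In→Eg (8), B→C (2), D→Eg (14), E→Eg (13), F→Eg (15), G→Eg (3); capacity 8 + 2 + 14 + 13 + 15 + 3 = 55.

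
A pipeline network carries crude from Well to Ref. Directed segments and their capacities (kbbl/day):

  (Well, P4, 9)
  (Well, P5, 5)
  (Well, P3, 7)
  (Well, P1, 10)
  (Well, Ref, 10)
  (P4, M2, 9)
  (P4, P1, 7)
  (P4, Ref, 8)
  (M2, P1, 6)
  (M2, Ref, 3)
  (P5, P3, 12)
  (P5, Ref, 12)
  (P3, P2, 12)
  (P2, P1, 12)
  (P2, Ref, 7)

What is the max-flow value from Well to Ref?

31

Augment Well→Ref: bottleneck 10, flow now 10.
Augment Well→P4→Ref: bottleneck 8, flow now 18.
Augment Well→P5→Ref: bottleneck 5, flow now 23.
Augment Well→P4→M2→Ref: bottleneck 1, flow now 24.
Augment Well→P3→P2→Ref: bottleneck 7, flow now 31.
No augmenting path remains; maximum flow = 31.
In the residual graph, reachable from Well: {Well, P1}.
Min-cut edges: Well→P4 (9), Well→P5 (5), Well→P3 (7), Well→Ref (10); capacity 9 + 5 + 7 + 10 = 31.
This cut is saturated, so no flow can exceed 31.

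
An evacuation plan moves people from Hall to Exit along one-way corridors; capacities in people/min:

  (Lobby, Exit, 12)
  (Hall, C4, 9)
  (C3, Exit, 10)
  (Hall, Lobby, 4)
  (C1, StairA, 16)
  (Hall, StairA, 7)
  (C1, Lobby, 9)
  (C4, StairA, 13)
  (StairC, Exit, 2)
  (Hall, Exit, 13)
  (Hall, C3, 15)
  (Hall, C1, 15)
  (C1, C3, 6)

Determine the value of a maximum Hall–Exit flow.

35

Augment Hall→Exit: bottleneck 13, flow now 13.
Augment Hall→C3→Exit: bottleneck 10, flow now 23.
Augment Hall→Lobby→Exit: bottleneck 4, flow now 27.
Augment Hall→C1→Lobby→Exit: bottleneck 8, flow now 35.
No augmenting path remains; maximum flow = 35.
In the residual graph, reachable from Hall: {Hall, C1, C3, C4, StairA, Lobby}.
Min-cut edges: Hall→Exit (13), C3→Exit (10), Lobby→Exit (12); capacity 13 + 10 + 12 = 35.
This cut is saturated, so no flow can exceed 35.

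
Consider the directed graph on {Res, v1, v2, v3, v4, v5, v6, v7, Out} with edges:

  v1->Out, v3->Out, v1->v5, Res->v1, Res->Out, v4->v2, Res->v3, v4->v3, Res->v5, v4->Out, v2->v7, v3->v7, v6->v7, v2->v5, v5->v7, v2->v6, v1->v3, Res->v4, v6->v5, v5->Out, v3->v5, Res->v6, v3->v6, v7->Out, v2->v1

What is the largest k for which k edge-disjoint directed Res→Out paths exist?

6

Assign every edge capacity 1; by Menger, the answer equals the max flow.
Path Res→Out (+1); total 1.
Path Res→v1→Out (+1); total 2.
Path Res→v3→Out (+1); total 3.
Path Res→v4→Out (+1); total 4.
Path Res→v5→Out (+1); total 5.
Path Res→v6→v7→Out (+1); total 6.
No residual Res→Out path; max flow = 6.
Certifying cut of size 6: {Res→Out, Res→v1, Res→v3, Res→v4, Res→v5, Res→v6}.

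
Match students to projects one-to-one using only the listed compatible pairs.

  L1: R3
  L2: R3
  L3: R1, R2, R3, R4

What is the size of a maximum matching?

Unit-capacity flow: source→left, listed edges, right→sink; max matching = max flow.
Augmenting path L1→R3 (+1); matched 1.
Augmenting path L3→R1 (+1); matched 2.
No augmenting path remains; maximum matching = 2.
König certificate: {L3, R3} is a vertex cover of size 2 (every listed pair touches it), so no matching can be larger.

2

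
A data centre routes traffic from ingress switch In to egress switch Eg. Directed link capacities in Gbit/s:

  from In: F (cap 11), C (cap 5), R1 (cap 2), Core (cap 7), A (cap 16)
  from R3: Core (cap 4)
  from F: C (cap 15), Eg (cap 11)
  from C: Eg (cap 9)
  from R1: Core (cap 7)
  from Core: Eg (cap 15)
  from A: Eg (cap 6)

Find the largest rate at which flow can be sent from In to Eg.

Augment In→F→Eg: bottleneck 11, flow now 11.
Augment In→C→Eg: bottleneck 5, flow now 16.
Augment In→Core→Eg: bottleneck 7, flow now 23.
Augment In→A→Eg: bottleneck 6, flow now 29.
Augment In→R1→Core→Eg: bottleneck 2, flow now 31.
No augmenting path remains; maximum flow = 31.
In the residual graph, reachable from In: {In, A}.
Min-cut edges: In→F (11), In→C (5), In→R1 (2), In→Core (7), A→Eg (6); capacity 11 + 5 + 2 + 7 + 6 = 31.
This cut is saturated, so no flow can exceed 31.

31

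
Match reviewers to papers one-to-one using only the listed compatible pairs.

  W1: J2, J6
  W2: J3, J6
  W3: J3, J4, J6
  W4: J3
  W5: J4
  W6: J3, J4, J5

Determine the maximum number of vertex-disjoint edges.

5

Unit-capacity flow: source→left, listed edges, right→sink; max matching = max flow.
Augmenting path W1→J2 (+1); matched 1.
Augmenting path W2→J3 (+1); matched 2.
Augmenting path W3→J4 (+1); matched 3.
Augmenting path W6→J5 (+1); matched 4.
Augmenting path W4→J3→W2→J6 (+1); matched 5.
No augmenting path remains; maximum matching = 5.
König certificate: {W1, W6, J3, J4, J6} is a vertex cover of size 5 (every listed pair touches it), so no matching can be larger.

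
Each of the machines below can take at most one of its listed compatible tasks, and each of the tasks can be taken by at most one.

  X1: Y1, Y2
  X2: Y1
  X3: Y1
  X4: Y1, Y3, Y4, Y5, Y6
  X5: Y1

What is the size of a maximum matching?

3

Unit-capacity flow: source→left, listed edges, right→sink; max matching = max flow.
Augmenting path X1→Y1 (+1); matched 1.
Augmenting path X4→Y3 (+1); matched 2.
Augmenting path X2→Y1→X1→Y2 (+1); matched 3.
No augmenting path remains; maximum matching = 3.
König certificate: {X1, X4, Y1} is a vertex cover of size 3 (every listed pair touches it), so no matching can be larger.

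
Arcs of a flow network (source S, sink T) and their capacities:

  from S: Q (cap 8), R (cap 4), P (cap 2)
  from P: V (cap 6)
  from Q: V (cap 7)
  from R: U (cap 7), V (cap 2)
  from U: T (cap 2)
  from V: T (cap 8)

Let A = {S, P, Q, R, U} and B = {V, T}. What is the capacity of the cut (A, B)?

17

Edges leaving {S, P, Q, R, U}: P→V (6), Q→V (7), R→V (2), U→T (2).
Cut capacity = 6 + 7 + 2 + 2 = 17.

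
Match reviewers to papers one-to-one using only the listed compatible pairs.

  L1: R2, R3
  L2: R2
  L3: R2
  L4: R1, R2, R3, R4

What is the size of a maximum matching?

Unit-capacity flow: source→left, listed edges, right→sink; max matching = max flow.
Augmenting path L1→R2 (+1); matched 1.
Augmenting path L4→R1 (+1); matched 2.
Augmenting path L2→R2→L1→R3 (+1); matched 3.
No augmenting path remains; maximum matching = 3.
König certificate: {L1, L4, R2} is a vertex cover of size 3 (every listed pair touches it), so no matching can be larger.

3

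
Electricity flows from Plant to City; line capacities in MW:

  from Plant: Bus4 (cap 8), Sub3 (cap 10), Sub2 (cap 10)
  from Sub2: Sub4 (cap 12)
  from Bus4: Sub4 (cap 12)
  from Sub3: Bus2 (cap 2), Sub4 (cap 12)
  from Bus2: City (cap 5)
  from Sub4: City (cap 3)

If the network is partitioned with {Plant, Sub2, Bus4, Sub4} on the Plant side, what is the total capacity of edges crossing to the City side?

Edges leaving {Plant, Sub2, Bus4, Sub4}: Plant→Sub3 (10), Sub4→City (3).
Cut capacity = 10 + 3 = 13.

13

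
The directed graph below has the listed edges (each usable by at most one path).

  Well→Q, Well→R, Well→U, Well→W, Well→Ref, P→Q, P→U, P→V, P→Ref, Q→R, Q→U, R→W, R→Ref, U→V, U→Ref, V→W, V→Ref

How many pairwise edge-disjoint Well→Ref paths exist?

4

Assign every edge capacity 1; by Menger, the answer equals the max flow.
Path Well→Ref (+1); total 1.
Path Well→R→Ref (+1); total 2.
Path Well→U→Ref (+1); total 3.
Path Well→Q→U→V→Ref (+1); total 4.
No residual Well→Ref path; max flow = 4.
Certifying cut of size 4: {Well→Q, Well→R, Well→Ref, Well→U}.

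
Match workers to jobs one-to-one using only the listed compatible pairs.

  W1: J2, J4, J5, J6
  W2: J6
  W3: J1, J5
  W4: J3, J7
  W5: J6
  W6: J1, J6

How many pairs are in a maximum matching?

Unit-capacity flow: source→left, listed edges, right→sink; max matching = max flow.
Augmenting path W1→J2 (+1); matched 1.
Augmenting path W2→J6 (+1); matched 2.
Augmenting path W3→J1 (+1); matched 3.
Augmenting path W4→J3 (+1); matched 4.
Augmenting path W6→J1→W3→J5 (+1); matched 5.
No augmenting path remains; maximum matching = 5.
König certificate: {W1, W3, W4, W6, J6} is a vertex cover of size 5 (every listed pair touches it), so no matching can be larger.

5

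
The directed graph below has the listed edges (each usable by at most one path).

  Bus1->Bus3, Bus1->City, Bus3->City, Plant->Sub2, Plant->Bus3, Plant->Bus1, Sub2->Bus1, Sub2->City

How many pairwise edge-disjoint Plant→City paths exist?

Assign every edge capacity 1; by Menger, the answer equals the max flow.
Path Plant→Sub2→City (+1); total 1.
Path Plant→Bus1→City (+1); total 2.
Path Plant→Bus3→City (+1); total 3.
No residual Plant→City path; max flow = 3.
Certifying cut of size 3: {Plant→Bus1, Plant→Bus3, Plant→Sub2}.

3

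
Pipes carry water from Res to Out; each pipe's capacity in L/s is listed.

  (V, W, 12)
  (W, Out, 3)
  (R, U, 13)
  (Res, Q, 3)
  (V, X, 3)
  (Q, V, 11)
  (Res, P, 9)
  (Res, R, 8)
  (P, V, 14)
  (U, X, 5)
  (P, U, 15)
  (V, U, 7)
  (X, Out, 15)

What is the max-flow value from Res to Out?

11

Augment Res→P→U→X→Out: bottleneck 5, flow now 5.
Augment Res→P→V→W→Out: bottleneck 3, flow now 8.
Augment Res→P→V→X→Out: bottleneck 1, flow now 9.
Augment Res→Q→V→X→Out: bottleneck 2, flow now 11.
No augmenting path remains; maximum flow = 11.
In the residual graph, reachable from Res: {Res, P, Q, R, U, V, W}.
Min-cut edges: U→X (5), V→X (3), W→Out (3); capacity 5 + 3 + 3 = 11.
This cut is saturated, so no flow can exceed 11.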